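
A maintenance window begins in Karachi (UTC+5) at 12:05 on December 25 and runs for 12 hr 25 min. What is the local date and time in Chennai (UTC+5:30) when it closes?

01:00 on Dec 26

Convert start to UTC: 12:05 − 5:00 = 07:05 UTC on Dec 25.
Add 12 hours 25 minutes duration → 19:30 UTC.
Chennai is UTC+5:30, so local end time = 19:30 + 5:30 = 01:00 on Dec 26.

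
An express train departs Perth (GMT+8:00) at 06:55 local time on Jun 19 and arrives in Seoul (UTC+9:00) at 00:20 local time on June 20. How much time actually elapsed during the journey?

16 hours 25 minutes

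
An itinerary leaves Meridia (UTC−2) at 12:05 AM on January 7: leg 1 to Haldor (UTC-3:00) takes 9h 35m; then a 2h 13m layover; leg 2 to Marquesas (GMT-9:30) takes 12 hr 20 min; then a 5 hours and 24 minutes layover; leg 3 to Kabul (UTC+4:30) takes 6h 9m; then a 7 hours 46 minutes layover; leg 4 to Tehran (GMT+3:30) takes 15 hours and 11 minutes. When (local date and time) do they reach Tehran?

4:13 PM on January 9

Convert departure to UTC: 12:05 AM + 2:00 = 2:05 AM UTC on Jan 7.
Add 9 hours and 35 minutes leg 1 → 11:40 AM UTC.
Add 2 hours and 13 minutes layover in Haldor → 1:53 PM UTC.
Add 12 hours 20 minutes leg 2 → 2:13 AM UTC (Jan 8).
Add 5 hours and 24 minutes layover in Marquesas → 7:37 AM UTC.
Add 6 hours 9 minutes leg 3 → 1:46 PM UTC.
Add 7 hours and 46 minutes layover in Kabul → 9:32 PM UTC.
Add 15 hours and 11 minutes leg 4 → 12:43 PM UTC (Jan 9).
Tehran is UTC+3:30, so local arrival = 12:43 PM + 3:30 = 4:13 PM on Jan 9.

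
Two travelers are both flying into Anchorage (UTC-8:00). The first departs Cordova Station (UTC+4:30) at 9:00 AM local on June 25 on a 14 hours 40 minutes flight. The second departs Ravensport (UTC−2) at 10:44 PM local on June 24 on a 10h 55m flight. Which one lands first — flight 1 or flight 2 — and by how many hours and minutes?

Flight 1 in UTC: 9:00 AM − 4:30 = 4:30 AM on Jun 25.
+14 hours and 40 minutes → arrive 7:10 PM UTC on Jun 25.
Flight 2 in UTC: 10:44 PM + 2:00 = 12:44 AM on Jun 25.
+10 hours 55 minutes → arrive 11:39 AM UTC on Jun 25.
Flight 2 lands earlier by 7 hours 31 minutes.

the second, by 7 hours 31 minutes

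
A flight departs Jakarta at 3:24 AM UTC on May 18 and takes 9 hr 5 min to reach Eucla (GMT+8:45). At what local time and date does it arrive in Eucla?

Departure is given in UTC: 3:24 AM on May 18.
Add 9 hours 5 minutes → 12:29 PM UTC.
Eucla is UTC+8:45: 12:29 PM + 8:45 = 9:14 PM on May 18.

9:14 PM on May 18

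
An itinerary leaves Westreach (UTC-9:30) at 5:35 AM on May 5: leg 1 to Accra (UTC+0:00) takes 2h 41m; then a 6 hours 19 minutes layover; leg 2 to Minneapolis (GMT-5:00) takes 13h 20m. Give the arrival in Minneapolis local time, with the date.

Convert departure to UTC: 5:35 AM + 9:30 = 3:05 PM UTC on May 5.
Add 2 hours 41 minutes leg 1 → 5:46 PM UTC.
Add 6 hours 19 minutes layover in Accra → 12:05 AM UTC (May 6).
Add 13 hours and 20 minutes leg 2 → 1:25 PM UTC.
Minneapolis is UTC−5:00, so local arrival = 1:25 PM − 5:00 = 8:25 AM on May 6.

8:25 AM on May 6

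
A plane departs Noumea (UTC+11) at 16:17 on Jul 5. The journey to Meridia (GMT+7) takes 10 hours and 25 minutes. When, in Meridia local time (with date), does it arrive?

Convert departure to UTC: 16:17 − 11:00 = 05:17 UTC on Jul 5.
Add 10 hours 25 minutes travel time → 15:42 UTC.
Meridia is UTC+7:00, so local arrival = 15:42 + 7:00 = 22:42 on Jul 5.

22:42 on July 5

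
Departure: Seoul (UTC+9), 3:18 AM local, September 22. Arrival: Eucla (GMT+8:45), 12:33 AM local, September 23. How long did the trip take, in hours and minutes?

21 hours 30 minutes

Departure in UTC: 3:18 AM − 9:00 = 6:18 PM on Sep 21.
Arrival in UTC: 12:33 AM − 8:45 = 3:48 PM on Sep 22.
Elapsed = 3:48 PM − 6:18 PM (+1 day) = 21 hours 30 minutes.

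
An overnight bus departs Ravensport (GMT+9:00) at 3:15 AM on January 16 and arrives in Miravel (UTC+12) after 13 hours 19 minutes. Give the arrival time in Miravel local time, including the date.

7:34 PM on Jan 16

Convert departure to UTC: 3:15 AM − 9:00 = 6:15 PM UTC on Jan 15.
Add 13 hours 19 minutes travel time → 7:34 AM UTC (Jan 16).
Miravel is UTC+12:00, so local arrival = 7:34 AM + 12:00 = 7:34 PM on Jan 16.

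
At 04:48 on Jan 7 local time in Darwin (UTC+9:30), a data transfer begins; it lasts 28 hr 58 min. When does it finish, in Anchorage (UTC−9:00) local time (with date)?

Anchorage is 18:30 behind Darwin.
After 28 hours and 58 minutes it is 09:46 (Jan 8) in Darwin.
Shift by the zone difference: 09:46 − 18:30 = 15:16 on Jan 7 in Anchorage.

15:16 on January 7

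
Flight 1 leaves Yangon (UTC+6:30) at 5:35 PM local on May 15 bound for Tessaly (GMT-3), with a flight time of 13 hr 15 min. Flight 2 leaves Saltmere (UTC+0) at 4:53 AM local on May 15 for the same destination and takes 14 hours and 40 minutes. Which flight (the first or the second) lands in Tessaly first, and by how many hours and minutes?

the second, by 4 hours 47 minutes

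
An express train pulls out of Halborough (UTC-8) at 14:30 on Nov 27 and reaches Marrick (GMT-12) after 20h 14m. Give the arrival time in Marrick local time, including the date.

Convert departure to UTC: 14:30 + 8:00 = 22:30 UTC on Nov 27.
Add 20 hours and 14 minutes travel time → 18:44 UTC (Nov 28).
Marrick is UTC−12:00, so local arrival = 18:44 − 12:00 = 06:44 on Nov 28.

06:44 on November 28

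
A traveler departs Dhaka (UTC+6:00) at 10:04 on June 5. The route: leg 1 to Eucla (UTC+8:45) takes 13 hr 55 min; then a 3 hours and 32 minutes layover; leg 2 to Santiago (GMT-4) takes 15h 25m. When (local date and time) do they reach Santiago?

08:56 on Jun 6

Convert departure to UTC: 10:04 − 6:00 = 04:04 UTC on Jun 5.
Add 13 hours and 55 minutes leg 1 → 17:59 UTC.
Add 3 hours and 32 minutes layover in Eucla → 21:31 UTC.
Add 15 hours and 25 minutes leg 2 → 12:56 UTC (Jun 6).
Santiago is UTC−4:00, so local arrival = 12:56 − 4:00 = 08:56 on Jun 6.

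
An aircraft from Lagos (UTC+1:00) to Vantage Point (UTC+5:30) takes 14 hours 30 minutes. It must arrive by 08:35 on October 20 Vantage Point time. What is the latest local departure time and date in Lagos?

13:35 on October 19

Target arrival in UTC: 08:35 − 5:30 = 03:05 on Oct 20.
Subtract 14 hours 30 minutes → departure 12:35 UTC on Oct 19.
Lagos is UTC+1:00: 12:35 + 1:00 = 13:35 on Oct 19.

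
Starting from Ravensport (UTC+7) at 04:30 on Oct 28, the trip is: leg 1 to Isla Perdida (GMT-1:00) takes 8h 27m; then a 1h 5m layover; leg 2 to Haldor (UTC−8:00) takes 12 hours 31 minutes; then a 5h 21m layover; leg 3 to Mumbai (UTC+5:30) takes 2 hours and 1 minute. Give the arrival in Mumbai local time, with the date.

Convert departure to UTC: 04:30 − 7:00 = 21:30 UTC on Oct 27.
Add 8 hours and 27 minutes leg 1 → 05:57 UTC (Oct 28).
Add 1 hour 5 minutes layover in Isla Perdida → 07:02 UTC.
Add 12 hours 31 minutes leg 2 → 19:33 UTC.
Add 5 hours and 21 minutes layover in Haldor → 00:54 UTC (Oct 29).
Add 2 hours 1 minute leg 3 → 02:55 UTC.
Mumbai is UTC+5:30, so local arrival = 02:55 + 5:30 = 08:25 on Oct 29.

08:25 on Oct 29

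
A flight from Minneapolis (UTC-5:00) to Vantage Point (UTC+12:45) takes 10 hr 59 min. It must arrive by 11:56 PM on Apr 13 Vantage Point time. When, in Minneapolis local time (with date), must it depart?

7:12 PM on April 12

Target arrival in UTC: 11:56 PM − 12:45 = 11:11 AM on Apr 13.
Subtract 10 hours 59 minutes → departure 12:12 AM UTC on Apr 13.
Minneapolis is UTC−5:00: 12:12 AM − 5:00 = 7:12 PM on Apr 12.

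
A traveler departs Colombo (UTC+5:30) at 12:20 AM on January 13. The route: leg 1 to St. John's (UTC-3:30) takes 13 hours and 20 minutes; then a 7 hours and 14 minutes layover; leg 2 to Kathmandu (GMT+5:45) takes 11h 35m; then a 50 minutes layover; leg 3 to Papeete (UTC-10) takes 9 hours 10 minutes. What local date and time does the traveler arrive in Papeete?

2:59 AM on January 14

Convert departure to UTC: 12:20 AM − 5:30 = 6:50 PM UTC on Jan 12.
Add 13 hours and 20 minutes leg 1 → 8:10 AM UTC (Jan 13).
Add 7 hours and 14 minutes layover in St. John's → 3:24 PM UTC.
Add 11 hours and 35 minutes leg 2 → 2:59 AM UTC (Jan 14).
Add 50 minutes layover in Kathmandu → 3:49 AM UTC.
Add 9 hours and 10 minutes leg 3 → 12:59 PM UTC.
Papeete is UTC−10:00, so local arrival = 12:59 PM − 10:00 = 2:59 AM on Jan 14.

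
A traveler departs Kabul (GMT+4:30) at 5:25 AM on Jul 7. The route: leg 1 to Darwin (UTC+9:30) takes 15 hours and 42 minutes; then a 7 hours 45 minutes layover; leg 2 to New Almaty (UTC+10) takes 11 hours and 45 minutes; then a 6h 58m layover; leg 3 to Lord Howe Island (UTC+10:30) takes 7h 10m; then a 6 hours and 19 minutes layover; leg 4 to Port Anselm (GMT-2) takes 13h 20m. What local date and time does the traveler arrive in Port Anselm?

Convert departure to UTC: 5:25 AM − 4:30 = 12:55 AM UTC on Jul 7.
Add 15 hours 42 minutes leg 1 → 4:37 PM UTC.
Add 7 hours and 45 minutes layover in Darwin → 12:22 AM UTC (Jul 8).
Add 11 hours 45 minutes leg 2 → 12:07 PM UTC.
Add 6 hours 58 minutes layover in New Almaty → 7:05 PM UTC.
Add 7 hours and 10 minutes leg 3 → 2:15 AM UTC (Jul 9).
Add 6 hours and 19 minutes layover in Lord Howe Island → 8:34 AM UTC.
Add 13 hours and 20 minutes leg 4 → 9:54 PM UTC.
Port Anselm is UTC−2:00, so local arrival = 9:54 PM − 2:00 = 7:54 PM on Jul 9.

7:54 PM on July 9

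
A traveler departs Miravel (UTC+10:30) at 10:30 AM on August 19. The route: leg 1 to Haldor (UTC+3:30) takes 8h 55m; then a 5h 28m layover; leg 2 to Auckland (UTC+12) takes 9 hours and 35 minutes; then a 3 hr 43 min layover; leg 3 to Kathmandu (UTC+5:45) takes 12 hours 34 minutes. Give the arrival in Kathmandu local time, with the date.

Convert departure to UTC: 10:30 AM − 10:30 = 12:00 AM UTC on Aug 19.
Add 8 hours 55 minutes leg 1 → 8:55 AM UTC.
Add 5 hours 28 minutes layover in Haldor → 2:23 PM UTC.
Add 9 hours and 35 minutes leg 2 → 11:58 PM UTC.
Add 3 hours 43 minutes layover in Auckland → 3:41 AM UTC (Aug 20).
Add 12 hours and 34 minutes leg 3 → 4:15 PM UTC.
Kathmandu is UTC+5:45, so local arrival = 4:15 PM + 5:45 = 10:00 PM on Aug 20.

10:00 PM on August 20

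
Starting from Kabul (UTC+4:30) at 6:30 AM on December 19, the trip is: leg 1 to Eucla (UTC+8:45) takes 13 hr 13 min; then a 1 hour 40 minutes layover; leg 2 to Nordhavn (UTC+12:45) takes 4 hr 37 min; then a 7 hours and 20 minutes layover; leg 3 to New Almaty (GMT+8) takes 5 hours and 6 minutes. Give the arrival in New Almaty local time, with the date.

5:56 PM on December 20

Convert departure to UTC: 6:30 AM − 4:30 = 2:00 AM UTC on Dec 19.
Add 13 hours and 13 minutes leg 1 → 3:13 PM UTC.
Add 1 hour and 40 minutes layover in Eucla → 4:53 PM UTC.
Add 4 hours 37 minutes leg 2 → 9:30 PM UTC.
Add 7 hours 20 minutes layover in Nordhavn → 4:50 AM UTC (Dec 20).
Add 5 hours and 6 minutes leg 3 → 9:56 AM UTC.
New Almaty is UTC+8:00, so local arrival = 9:56 AM + 8:00 = 5:56 PM on Dec 20.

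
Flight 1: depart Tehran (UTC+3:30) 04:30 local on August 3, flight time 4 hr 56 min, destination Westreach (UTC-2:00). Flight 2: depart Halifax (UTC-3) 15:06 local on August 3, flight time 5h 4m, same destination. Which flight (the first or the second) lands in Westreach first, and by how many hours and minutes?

the first, by 17 hours 14 minutes

Flight 1 in UTC: 04:30 − 3:30 = 01:00 on Aug 3.
+4 hours 56 minutes → arrive 05:56 UTC on Aug 3.
Flight 2 in UTC: 15:06 + 3:00 = 18:06 on Aug 3.
+5 hours and 4 minutes → arrive 23:10 UTC on Aug 3.
Flight 1 lands earlier by 17 hours 14 minutes.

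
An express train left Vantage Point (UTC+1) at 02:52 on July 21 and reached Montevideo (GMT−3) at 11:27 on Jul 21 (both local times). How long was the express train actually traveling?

12 hours 35 minutes

Departure in UTC: 02:52 − 1:00 = 01:52 on Jul 21.
Arrival in UTC: 11:27 + 3:00 = 14:27 on Jul 21.
Elapsed = 14:27 − 01:52 = 12 hours 35 minutes.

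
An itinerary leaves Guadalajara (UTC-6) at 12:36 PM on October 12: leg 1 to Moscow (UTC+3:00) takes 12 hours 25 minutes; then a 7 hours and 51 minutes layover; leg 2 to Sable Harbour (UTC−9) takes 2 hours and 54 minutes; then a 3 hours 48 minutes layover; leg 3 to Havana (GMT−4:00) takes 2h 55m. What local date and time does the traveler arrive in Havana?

Convert departure to UTC: 12:36 PM + 6:00 = 6:36 PM UTC on Oct 12.
Add 12 hours and 25 minutes leg 1 → 7:01 AM UTC (Oct 13).
Add 7 hours and 51 minutes layover in Moscow → 2:52 PM UTC.
Add 2 hours and 54 minutes leg 2 → 5:46 PM UTC.
Add 3 hours 48 minutes layover in Sable Harbour → 9:34 PM UTC.
Add 2 hours and 55 minutes leg 3 → 12:29 AM UTC (Oct 14).
Havana is UTC−4:00, so local arrival = 12:29 AM − 4:00 = 8:29 PM on Oct 13.

8:29 PM on October 13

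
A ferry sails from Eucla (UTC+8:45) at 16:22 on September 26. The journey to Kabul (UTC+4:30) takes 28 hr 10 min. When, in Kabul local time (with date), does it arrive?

Convert departure to UTC: 16:22 − 8:45 = 07:37 UTC on Sep 26.
Add 28 hours 10 minutes travel time → 11:47 UTC (Sep 27).
Kabul is UTC+4:30, so local arrival = 11:47 + 4:30 = 16:17 on Sep 27.

16:17 on September 27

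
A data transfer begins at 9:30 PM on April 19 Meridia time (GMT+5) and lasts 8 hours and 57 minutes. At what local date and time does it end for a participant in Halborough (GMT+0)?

Halborough is 5:00 behind Meridia.
After 8 hours 57 minutes it is 6:27 AM (Apr 20) in Meridia.
Shift by the zone difference: 6:27 AM − 5:00 = 1:27 AM on Apr 20 in Halborough.

1:27 AM on Apr 20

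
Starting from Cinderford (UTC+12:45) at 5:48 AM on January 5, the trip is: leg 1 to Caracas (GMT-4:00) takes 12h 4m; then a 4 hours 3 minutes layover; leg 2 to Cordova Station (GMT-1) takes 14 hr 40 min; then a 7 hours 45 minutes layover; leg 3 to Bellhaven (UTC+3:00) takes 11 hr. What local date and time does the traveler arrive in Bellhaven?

Convert departure to UTC: 5:48 AM − 12:45 = 5:03 PM UTC on Jan 4.
Add 12 hours 4 minutes leg 1 → 5:07 AM UTC (Jan 5).
Add 4 hours 3 minutes layover in Caracas → 9:10 AM UTC.
Add 14 hours and 40 minutes leg 2 → 11:50 PM UTC.
Add 7 hours and 45 minutes layover in Cordova Station → 7:35 AM UTC (Jan 6).
Add 11 hours leg 3 → 6:35 PM UTC.
Bellhaven is UTC+3:00, so local arrival = 6:35 PM + 3:00 = 9:35 PM on Jan 6.

9:35 PM on January 6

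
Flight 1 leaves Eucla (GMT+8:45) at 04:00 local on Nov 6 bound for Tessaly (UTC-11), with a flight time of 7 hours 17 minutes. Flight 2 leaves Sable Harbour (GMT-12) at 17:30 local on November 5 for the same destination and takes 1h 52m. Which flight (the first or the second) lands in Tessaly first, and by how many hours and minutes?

the first, by 4 hours 50 minutes

Flight 1 in UTC: 04:00 − 8:45 = 19:15 on Nov 5.
+7 hours and 17 minutes → arrive 02:32 UTC on Nov 6.
Flight 2 in UTC: 17:30 + 12:00 = 05:30 on Nov 6.
+1 hour 52 minutes → arrive 07:22 UTC on Nov 6.
Flight 1 lands earlier by 4 hours 50 minutes.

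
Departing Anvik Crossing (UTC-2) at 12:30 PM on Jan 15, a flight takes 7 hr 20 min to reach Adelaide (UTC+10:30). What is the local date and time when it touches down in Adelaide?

8:20 AM on Jan 16

Convert departure to UTC: 12:30 PM + 2:00 = 2:30 PM UTC on Jan 15.
Add 7 hours 20 minutes travel time → 9:50 PM UTC.
Adelaide is UTC+10:30, so local arrival = 9:50 PM + 10:30 = 8:20 AM on Jan 16.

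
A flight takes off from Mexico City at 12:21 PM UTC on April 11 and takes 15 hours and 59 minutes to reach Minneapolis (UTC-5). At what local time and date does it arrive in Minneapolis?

11:20 PM on Apr 11

Departure is given in UTC: 12:21 PM on Apr 11.
Add 15 hours and 59 minutes → 4:20 AM UTC (Apr 12).
Minneapolis is UTC−5:00: 4:20 AM − 5:00 = 11:20 PM on Apr 11.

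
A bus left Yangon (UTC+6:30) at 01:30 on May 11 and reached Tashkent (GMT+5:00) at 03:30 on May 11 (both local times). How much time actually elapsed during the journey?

Tashkent is 1:30 behind Yangon.
Clock-face elapsed time (ignoring zones) is 2 hours.
Actual elapsed = 2 hours + 1:30 = 3 hours 30 minutes.

3 hours 30 minutes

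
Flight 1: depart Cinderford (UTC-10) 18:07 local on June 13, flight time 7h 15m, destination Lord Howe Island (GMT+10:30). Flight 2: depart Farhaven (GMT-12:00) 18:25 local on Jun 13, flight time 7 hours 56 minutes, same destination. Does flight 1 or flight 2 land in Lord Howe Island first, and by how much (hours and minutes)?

the first, by 2 hours 59 minutes

Flight 1 in UTC: 18:07 + 10:00 = 04:07 on Jun 14.
+7 hours 15 minutes → arrive 11:22 UTC on Jun 14.
Flight 2 in UTC: 18:25 + 12:00 = 06:25 on Jun 14.
+7 hours 56 minutes → arrive 14:21 UTC on Jun 14.
Flight 1 lands earlier by 2 hours 59 minutes.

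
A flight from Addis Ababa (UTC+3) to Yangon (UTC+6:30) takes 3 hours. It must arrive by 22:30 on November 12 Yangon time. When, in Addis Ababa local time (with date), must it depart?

16:00 on November 12

Target arrival in UTC: 22:30 − 6:30 = 16:00 on Nov 12.
Subtract 3 hours → departure 13:00 UTC on Nov 12.
Addis Ababa is UTC+3:00: 13:00 + 3:00 = 16:00 on Nov 12.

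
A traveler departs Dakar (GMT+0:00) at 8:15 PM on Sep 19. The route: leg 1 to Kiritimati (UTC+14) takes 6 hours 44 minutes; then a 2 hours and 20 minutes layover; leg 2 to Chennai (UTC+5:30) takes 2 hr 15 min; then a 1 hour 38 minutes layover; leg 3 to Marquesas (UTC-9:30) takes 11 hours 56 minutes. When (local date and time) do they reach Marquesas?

Dakar is at UTC+0, so departure is already 8:15 PM UTC on Sep 19.
Add 6 hours and 44 minutes leg 1 → 2:59 AM UTC (Sep 20).
Add 2 hours 20 minutes layover in Kiritimati → 5:19 AM UTC.
Add 2 hours and 15 minutes leg 2 → 7:34 AM UTC.
Add 1 hour 38 minutes layover in Chennai → 9:12 AM UTC.
Add 11 hours and 56 minutes leg 3 → 9:08 PM UTC.
Marquesas is UTC−9:30, so local arrival = 9:08 PM − 9:30 = 11:38 AM on Sep 20.

11:38 AM on September 20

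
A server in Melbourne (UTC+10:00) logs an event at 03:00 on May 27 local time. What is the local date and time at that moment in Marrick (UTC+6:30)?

In UTC: 03:00 − 10:00 = 17:00 on May 26.
Marrick is UTC+6:30: 17:00 + 6:30 = 23:30 on May 26.

23:30 on May 26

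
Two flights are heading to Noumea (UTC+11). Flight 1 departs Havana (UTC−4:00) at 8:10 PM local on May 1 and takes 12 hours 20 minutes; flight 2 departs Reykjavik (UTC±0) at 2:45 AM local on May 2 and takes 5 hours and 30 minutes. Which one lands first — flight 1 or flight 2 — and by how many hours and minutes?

Flight 1 in UTC: 8:10 PM + 4:00 = 12:10 AM on May 2.
+12 hours 20 minutes → arrive 12:30 PM UTC on May 2.
Flight 2 departs at 2:45 AM UTC (May 2).
+5 hours 30 minutes → arrive 8:15 AM UTC on May 2.
Flight 2 lands earlier by 4 hours 15 minutes.

the second, by 4 hours 15 minutes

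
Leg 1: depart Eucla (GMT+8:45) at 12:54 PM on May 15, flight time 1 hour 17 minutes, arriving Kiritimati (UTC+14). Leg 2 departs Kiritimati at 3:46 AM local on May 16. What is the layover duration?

8 hours 20 minutes

Convert departure to UTC: 12:54 PM − 8:45 = 4:09 AM UTC on May 15.
Add 1 hour and 17 minutes flight time → 5:26 AM UTC.
Kiritimati is UTC+14:00, so local arrival = 5:26 AM + 14:00 = 7:26 PM on May 15.
Layover = 3:46 AM − 7:26 PM (+1 day) = 8 hours 20 minutes.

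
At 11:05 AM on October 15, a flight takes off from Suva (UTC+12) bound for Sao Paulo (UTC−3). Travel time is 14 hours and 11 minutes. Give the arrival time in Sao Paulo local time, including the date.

Convert departure to UTC: 11:05 AM − 12:00 = 11:05 PM UTC on Oct 14.
Add 14 hours and 11 minutes travel time → 1:16 PM UTC (Oct 15).
Sao Paulo is UTC−3:00, so local arrival = 1:16 PM − 3:00 = 10:16 AM on Oct 15.

10:16 AM on Oct 15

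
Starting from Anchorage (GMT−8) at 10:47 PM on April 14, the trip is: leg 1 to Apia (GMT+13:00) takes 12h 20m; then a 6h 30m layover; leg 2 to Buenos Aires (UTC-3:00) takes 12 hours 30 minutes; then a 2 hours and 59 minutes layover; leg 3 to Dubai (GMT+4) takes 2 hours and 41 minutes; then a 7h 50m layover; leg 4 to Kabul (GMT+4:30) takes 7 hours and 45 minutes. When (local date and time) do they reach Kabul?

3:52 PM on April 17

Convert departure to UTC: 10:47 PM + 8:00 = 6:47 AM UTC on Apr 15.
Add 12 hours and 20 minutes leg 1 → 7:07 PM UTC.
Add 6 hours 30 minutes layover in Apia → 1:37 AM UTC (Apr 16).
Add 12 hours 30 minutes leg 2 → 2:07 PM UTC.
Add 2 hours 59 minutes layover in Buenos Aires → 5:06 PM UTC.
Add 2 hours 41 minutes leg 3 → 7:47 PM UTC.
Add 7 hours 50 minutes layover in Dubai → 3:37 AM UTC (Apr 17).
Add 7 hours 45 minutes leg 4 → 11:22 AM UTC.
Kabul is UTC+4:30, so local arrival = 11:22 AM + 4:30 = 3:52 PM on Apr 17.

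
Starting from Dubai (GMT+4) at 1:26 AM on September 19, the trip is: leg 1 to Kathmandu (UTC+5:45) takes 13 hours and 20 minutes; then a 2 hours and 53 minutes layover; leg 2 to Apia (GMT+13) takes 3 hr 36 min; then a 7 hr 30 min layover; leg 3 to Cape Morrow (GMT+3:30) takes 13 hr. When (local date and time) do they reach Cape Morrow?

5:15 PM on September 20

Convert departure to UTC: 1:26 AM − 4:00 = 9:26 PM UTC on Sep 18.
Add 13 hours 20 minutes leg 1 → 10:46 AM UTC (Sep 19).
Add 2 hours 53 minutes layover in Kathmandu → 1:39 PM UTC.
Add 3 hours and 36 minutes leg 2 → 5:15 PM UTC.
Add 7 hours 30 minutes layover in Apia → 12:45 AM UTC (Sep 20).
Add 13 hours leg 3 → 1:45 PM UTC.
Cape Morrow is UTC+3:30, so local arrival = 1:45 PM + 3:30 = 5:15 PM on Sep 20.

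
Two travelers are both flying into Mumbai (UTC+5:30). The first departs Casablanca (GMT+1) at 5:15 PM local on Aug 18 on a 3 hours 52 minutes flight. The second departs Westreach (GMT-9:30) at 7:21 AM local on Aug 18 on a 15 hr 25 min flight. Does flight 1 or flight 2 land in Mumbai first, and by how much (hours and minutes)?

the first, by 12 hours 9 minutes

Flight 1 in UTC: 5:15 PM − 1:00 = 4:15 PM on Aug 18.
+3 hours 52 minutes → arrive 8:07 PM UTC on Aug 18.
Flight 2 in UTC: 7:21 AM + 9:30 = 4:51 PM on Aug 18.
+15 hours and 25 minutes → arrive 8:16 AM UTC on Aug 19.
Flight 1 lands earlier by 12 hours 9 minutes.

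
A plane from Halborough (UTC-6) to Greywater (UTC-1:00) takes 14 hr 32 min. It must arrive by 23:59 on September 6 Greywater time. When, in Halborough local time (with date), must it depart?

04:27 on September 6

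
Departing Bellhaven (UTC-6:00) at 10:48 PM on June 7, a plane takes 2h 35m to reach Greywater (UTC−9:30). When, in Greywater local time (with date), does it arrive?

9:53 PM on Jun 7

Convert departure to UTC: 10:48 PM + 6:00 = 4:48 AM UTC on Jun 8.
Add 2 hours and 35 minutes travel time → 7:23 AM UTC.
Greywater is UTC−9:30, so local arrival = 7:23 AM − 9:30 = 9:53 PM on Jun 7.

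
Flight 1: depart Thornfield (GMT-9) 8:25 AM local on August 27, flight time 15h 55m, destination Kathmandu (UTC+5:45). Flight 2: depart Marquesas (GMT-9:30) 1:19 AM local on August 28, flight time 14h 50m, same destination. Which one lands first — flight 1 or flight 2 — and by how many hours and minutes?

Flight 1 in UTC: 8:25 AM + 9:00 = 5:25 PM on Aug 27.
+15 hours and 55 minutes → arrive 9:20 AM UTC on Aug 28.
Flight 2 in UTC: 1:19 AM + 9:30 = 10:49 AM on Aug 28.
+14 hours and 50 minutes → arrive 1:39 AM UTC on Aug 29.
Flight 1 lands earlier by 16 hours 19 minutes.

the first, by 16 hours 19 minutes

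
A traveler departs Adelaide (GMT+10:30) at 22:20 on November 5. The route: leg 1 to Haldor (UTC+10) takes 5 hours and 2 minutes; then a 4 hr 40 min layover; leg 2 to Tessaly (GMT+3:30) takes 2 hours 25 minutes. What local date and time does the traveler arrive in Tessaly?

03:27 on Nov 6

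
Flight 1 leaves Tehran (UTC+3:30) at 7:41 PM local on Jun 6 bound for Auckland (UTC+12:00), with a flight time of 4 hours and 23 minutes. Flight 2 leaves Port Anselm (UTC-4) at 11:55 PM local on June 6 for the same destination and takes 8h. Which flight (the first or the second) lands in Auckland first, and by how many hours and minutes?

the first, by 15 hours 21 minutes

Flight 1 in UTC: 7:41 PM − 3:30 = 4:11 PM on Jun 6.
+4 hours and 23 minutes → arrive 8:34 PM UTC on Jun 6.
Flight 2 in UTC: 11:55 PM + 4:00 = 3:55 AM on Jun 7.
+8 hours → arrive 11:55 AM UTC on Jun 7.
Flight 1 lands earlier by 15 hours 21 minutes.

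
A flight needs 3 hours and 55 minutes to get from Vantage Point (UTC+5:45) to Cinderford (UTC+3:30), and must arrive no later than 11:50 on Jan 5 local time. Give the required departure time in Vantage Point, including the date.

Target arrival in UTC: 11:50 − 3:30 = 08:20 on Jan 5.
Subtract 3 hours and 55 minutes → departure 04:25 UTC on Jan 5.
Vantage Point is UTC+5:45: 04:25 + 5:45 = 10:10 on Jan 5.

10:10 on Jan 5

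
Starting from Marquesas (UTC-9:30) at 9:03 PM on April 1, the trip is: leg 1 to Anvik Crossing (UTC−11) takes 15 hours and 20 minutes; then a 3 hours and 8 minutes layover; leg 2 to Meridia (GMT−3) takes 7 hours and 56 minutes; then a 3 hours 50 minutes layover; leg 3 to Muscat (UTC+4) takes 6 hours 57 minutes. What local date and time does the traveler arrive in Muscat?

11:44 PM on Apr 3

Convert departure to UTC: 9:03 PM + 9:30 = 6:33 AM UTC on Apr 2.
Add 15 hours and 20 minutes leg 1 → 9:53 PM UTC.
Add 3 hours 8 minutes layover in Anvik Crossing → 1:01 AM UTC (Apr 3).
Add 7 hours 56 minutes leg 2 → 8:57 AM UTC.
Add 3 hours and 50 minutes layover in Meridia → 12:47 PM UTC.
Add 6 hours and 57 minutes leg 3 → 7:44 PM UTC.
Muscat is UTC+4:00, so local arrival = 7:44 PM + 4:00 = 11:44 PM on Apr 3.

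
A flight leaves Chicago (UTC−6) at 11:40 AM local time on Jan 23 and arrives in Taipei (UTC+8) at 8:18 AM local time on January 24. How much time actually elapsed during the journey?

Departure in UTC: 11:40 AM + 6:00 = 5:40 PM on Jan 23.
Arrival in UTC: 8:18 AM − 8:00 = 12:18 AM on Jan 24.
Elapsed = 12:18 AM − 5:40 PM (+1 day) = 6 hours 38 minutes.

6 hours 38 minutes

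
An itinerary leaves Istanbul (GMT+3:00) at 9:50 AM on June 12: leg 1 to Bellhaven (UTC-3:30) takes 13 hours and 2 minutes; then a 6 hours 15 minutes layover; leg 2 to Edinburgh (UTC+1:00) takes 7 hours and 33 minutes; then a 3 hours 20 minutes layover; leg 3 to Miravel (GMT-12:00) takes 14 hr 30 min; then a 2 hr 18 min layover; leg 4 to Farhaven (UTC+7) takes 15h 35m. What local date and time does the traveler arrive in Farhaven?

4:23 AM on Jun 15

Convert departure to UTC: 9:50 AM − 3:00 = 6:50 AM UTC on Jun 12.
Add 13 hours 2 minutes leg 1 → 7:52 PM UTC.
Add 6 hours 15 minutes layover in Bellhaven → 2:07 AM UTC (Jun 13).
Add 7 hours and 33 minutes leg 2 → 9:40 AM UTC.
Add 3 hours and 20 minutes layover in Edinburgh → 1:00 PM UTC.
Add 14 hours 30 minutes leg 3 → 3:30 AM UTC (Jun 14).
Add 2 hours and 18 minutes layover in Miravel → 5:48 AM UTC.
Add 15 hours 35 minutes leg 4 → 9:23 PM UTC.
Farhaven is UTC+7:00, so local arrival = 9:23 PM + 7:00 = 4:23 AM on Jun 15.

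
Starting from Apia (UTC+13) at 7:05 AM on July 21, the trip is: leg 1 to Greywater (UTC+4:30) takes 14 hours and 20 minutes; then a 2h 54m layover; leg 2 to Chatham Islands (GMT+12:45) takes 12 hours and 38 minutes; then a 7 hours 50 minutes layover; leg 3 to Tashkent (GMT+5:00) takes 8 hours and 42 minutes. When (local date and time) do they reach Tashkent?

9:29 PM on July 22

Convert departure to UTC: 7:05 AM − 13:00 = 6:05 PM UTC on Jul 20.
Add 14 hours and 20 minutes leg 1 → 8:25 AM UTC (Jul 21).
Add 2 hours and 54 minutes layover in Greywater → 11:19 AM UTC.
Add 12 hours and 38 minutes leg 2 → 11:57 PM UTC.
Add 7 hours and 50 minutes layover in Chatham Islands → 7:47 AM UTC (Jul 22).
Add 8 hours 42 minutes leg 3 → 4:29 PM UTC.
Tashkent is UTC+5:00, so local arrival = 4:29 PM + 5:00 = 9:29 PM on Jul 22.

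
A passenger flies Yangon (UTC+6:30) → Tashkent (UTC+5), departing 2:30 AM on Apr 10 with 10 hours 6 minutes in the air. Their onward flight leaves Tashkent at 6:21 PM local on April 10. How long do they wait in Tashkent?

Convert departure to UTC: 2:30 AM − 6:30 = 8:00 PM UTC on Apr 9.
Add 10 hours and 6 minutes flight time → 6:06 AM UTC (Apr 10).
Tashkent is UTC+5:00, so local arrival = 6:06 AM + 5:00 = 11:06 AM on Apr 10.
Layover = 6:21 PM − 11:06 AM = 7 hours 15 minutes.

7 hours 15 minutes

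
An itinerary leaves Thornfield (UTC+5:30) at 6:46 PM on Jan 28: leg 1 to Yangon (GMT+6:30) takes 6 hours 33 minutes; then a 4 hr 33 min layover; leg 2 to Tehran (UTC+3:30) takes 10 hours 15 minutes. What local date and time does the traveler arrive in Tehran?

Convert departure to UTC: 6:46 PM − 5:30 = 1:16 PM UTC on Jan 28.
Add 6 hours 33 minutes leg 1 → 7:49 PM UTC.
Add 4 hours 33 minutes layover in Yangon → 12:22 AM UTC (Jan 29).
Add 10 hours and 15 minutes leg 2 → 10:37 AM UTC.
Tehran is UTC+3:30, so local arrival = 10:37 AM + 3:30 = 2:07 PM on Jan 29.

2:07 PM on Jan 29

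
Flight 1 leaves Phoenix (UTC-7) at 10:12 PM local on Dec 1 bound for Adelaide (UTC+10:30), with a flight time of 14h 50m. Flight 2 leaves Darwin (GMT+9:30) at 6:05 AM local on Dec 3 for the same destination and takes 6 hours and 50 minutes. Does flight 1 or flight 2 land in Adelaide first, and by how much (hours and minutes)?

the first, by 7 hours 23 minutes

Flight 1 in UTC: 10:12 PM + 7:00 = 5:12 AM on Dec 2.
+14 hours and 50 minutes → arrive 8:02 PM UTC on Dec 2.
Flight 2 in UTC: 6:05 AM − 9:30 = 8:35 PM on Dec 2.
+6 hours and 50 minutes → arrive 3:25 AM UTC on Dec 3.
Flight 1 lands earlier by 7 hours 23 minutes.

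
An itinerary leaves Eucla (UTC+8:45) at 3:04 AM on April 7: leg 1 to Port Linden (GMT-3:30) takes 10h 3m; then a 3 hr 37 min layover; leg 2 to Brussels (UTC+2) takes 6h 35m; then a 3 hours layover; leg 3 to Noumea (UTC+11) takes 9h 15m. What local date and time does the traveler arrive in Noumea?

1:49 PM on April 8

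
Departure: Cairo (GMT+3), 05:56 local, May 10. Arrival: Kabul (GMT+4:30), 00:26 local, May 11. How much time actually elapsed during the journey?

17 hours

Kabul is 1:30 ahead of Cairo.
Clock-face elapsed time (ignoring zones) is 18 hours 30 minutes.
Actual elapsed = 18 hours 30 minutes − 1:30 = 17 hours.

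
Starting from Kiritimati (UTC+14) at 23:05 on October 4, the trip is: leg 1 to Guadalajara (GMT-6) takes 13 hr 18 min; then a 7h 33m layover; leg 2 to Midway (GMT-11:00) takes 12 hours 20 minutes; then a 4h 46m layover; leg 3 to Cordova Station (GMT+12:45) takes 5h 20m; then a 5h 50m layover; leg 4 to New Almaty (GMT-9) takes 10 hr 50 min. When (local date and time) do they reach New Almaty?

12:02 on October 6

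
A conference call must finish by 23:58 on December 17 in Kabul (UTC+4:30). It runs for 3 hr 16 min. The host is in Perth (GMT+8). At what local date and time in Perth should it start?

00:12 on December 18

Target end time in UTC: 23:58 − 4:30 = 19:28 on Dec 17.
Subtract 3 hours and 16 minutes → start 16:12 UTC on Dec 17.
Perth is UTC+8:00: 16:12 + 8:00 = 00:12 on Dec 18.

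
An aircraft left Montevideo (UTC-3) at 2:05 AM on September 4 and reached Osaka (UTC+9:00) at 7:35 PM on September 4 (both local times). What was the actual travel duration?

5 hours 30 minutes

Departure in UTC: 2:05 AM + 3:00 = 5:05 AM on Sep 4.
Arrival in UTC: 7:35 PM − 9:00 = 10:35 AM on Sep 4.
Elapsed = 10:35 AM − 5:05 AM = 5 hours 30 minutes.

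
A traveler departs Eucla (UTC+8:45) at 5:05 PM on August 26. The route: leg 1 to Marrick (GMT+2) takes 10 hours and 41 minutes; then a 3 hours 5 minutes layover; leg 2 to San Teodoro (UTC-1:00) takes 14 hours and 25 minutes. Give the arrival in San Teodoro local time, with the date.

Convert departure to UTC: 5:05 PM − 8:45 = 8:20 AM UTC on Aug 26.
Add 10 hours and 41 minutes leg 1 → 7:01 PM UTC.
Add 3 hours 5 minutes layover in Marrick → 10:06 PM UTC.
Add 14 hours and 25 minutes leg 2 → 12:31 PM UTC (Aug 27).
San Teodoro is UTC−1:00, so local arrival = 12:31 PM − 1:00 = 11:31 AM on Aug 27.

11:31 AM on August 27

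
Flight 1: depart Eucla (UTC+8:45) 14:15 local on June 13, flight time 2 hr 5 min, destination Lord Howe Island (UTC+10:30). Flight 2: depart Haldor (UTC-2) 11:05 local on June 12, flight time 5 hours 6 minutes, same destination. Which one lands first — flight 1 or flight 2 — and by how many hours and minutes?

the second, by 13 hours 24 minutes

Flight 1 in UTC: 14:15 − 8:45 = 05:30 on Jun 13.
+2 hours 5 minutes → arrive 07:35 UTC on Jun 13.
Flight 2 in UTC: 11:05 + 2:00 = 13:05 on Jun 12.
+5 hours and 6 minutes → arrive 18:11 UTC on Jun 12.
Flight 2 lands earlier by 13 hours 24 minutes.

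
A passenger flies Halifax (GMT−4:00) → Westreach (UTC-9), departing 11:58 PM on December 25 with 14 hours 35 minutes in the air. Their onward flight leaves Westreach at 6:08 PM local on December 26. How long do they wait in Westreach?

Convert departure to UTC: 11:58 PM + 4:00 = 3:58 AM UTC on Dec 26.
Add 14 hours 35 minutes flight time → 6:33 PM UTC.
Westreach is UTC−9:00, so local arrival = 6:33 PM − 9:00 = 9:33 AM on Dec 26.
Layover = 6:08 PM − 9:33 AM = 8 hours 35 minutes.

8 hours 35 minutes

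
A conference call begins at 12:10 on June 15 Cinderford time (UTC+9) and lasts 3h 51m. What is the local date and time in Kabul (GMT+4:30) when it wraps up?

Kabul is 4:30 behind Cinderford.
After 3 hours 51 minutes it is 16:01 in Cinderford.
Shift by the zone difference: 16:01 − 4:30 = 11:31 on Jun 15 in Kabul.

11:31 on June 15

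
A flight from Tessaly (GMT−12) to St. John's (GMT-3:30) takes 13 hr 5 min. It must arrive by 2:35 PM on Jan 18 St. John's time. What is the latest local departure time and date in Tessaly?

5:00 PM on Jan 17

Target arrival in UTC: 2:35 PM + 3:30 = 6:05 PM on Jan 18.
Subtract 13 hours 5 minutes → departure 5:00 AM UTC on Jan 18.
Tessaly is UTC−12:00: 5:00 AM − 12:00 = 5:00 PM on Jan 17.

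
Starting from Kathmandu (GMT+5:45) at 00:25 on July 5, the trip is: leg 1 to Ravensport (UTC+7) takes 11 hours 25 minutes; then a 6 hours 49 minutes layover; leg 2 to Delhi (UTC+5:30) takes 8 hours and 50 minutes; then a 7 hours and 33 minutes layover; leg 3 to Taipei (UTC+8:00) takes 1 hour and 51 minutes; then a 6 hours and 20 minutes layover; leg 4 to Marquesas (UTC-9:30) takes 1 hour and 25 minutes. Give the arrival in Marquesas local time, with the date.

Convert departure to UTC: 00:25 − 5:45 = 18:40 UTC on Jul 4.
Add 11 hours 25 minutes leg 1 → 06:05 UTC (Jul 5).
Add 6 hours and 49 minutes layover in Ravensport → 12:54 UTC.
Add 8 hours and 50 minutes leg 2 → 21:44 UTC.
Add 7 hours 33 minutes layover in Delhi → 05:17 UTC (Jul 6).
Add 1 hour and 51 minutes leg 3 → 07:08 UTC.
Add 6 hours 20 minutes layover in Taipei → 13:28 UTC.
Add 1 hour 25 minutes leg 4 → 14:53 UTC.
Marquesas is UTC−9:30, so local arrival = 14:53 − 9:30 = 05:23 on Jul 6.

05:23 on July 6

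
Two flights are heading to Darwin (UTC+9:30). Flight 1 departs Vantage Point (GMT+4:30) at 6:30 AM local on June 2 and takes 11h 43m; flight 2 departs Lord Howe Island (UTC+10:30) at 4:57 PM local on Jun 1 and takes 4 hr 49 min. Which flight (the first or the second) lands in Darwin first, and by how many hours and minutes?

the second, by 26 hours 27 minutes

Flight 1 in UTC: 6:30 AM − 4:30 = 2:00 AM on Jun 2.
+11 hours 43 minutes → arrive 1:43 PM UTC on Jun 2.
Flight 2 in UTC: 4:57 PM − 10:30 = 6:27 AM on Jun 1.
+4 hours 49 minutes → arrive 11:16 AM UTC on Jun 1.
Flight 2 lands earlier by 26 hours 27 minutes.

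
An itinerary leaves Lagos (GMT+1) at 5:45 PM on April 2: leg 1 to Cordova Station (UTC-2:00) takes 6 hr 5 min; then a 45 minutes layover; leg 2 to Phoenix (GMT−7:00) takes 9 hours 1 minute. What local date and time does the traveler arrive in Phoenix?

Convert departure to UTC: 5:45 PM − 1:00 = 4:45 PM UTC on Apr 2.
Add 6 hours 5 minutes leg 1 → 10:50 PM UTC.
Add 45 minutes layover in Cordova Station → 11:35 PM UTC.
Add 9 hours and 1 minute leg 2 → 8:36 AM UTC (Apr 3).
Phoenix is UTC−7:00, so local arrival = 8:36 AM − 7:00 = 1:36 AM on Apr 3.

1:36 AM on Apr 3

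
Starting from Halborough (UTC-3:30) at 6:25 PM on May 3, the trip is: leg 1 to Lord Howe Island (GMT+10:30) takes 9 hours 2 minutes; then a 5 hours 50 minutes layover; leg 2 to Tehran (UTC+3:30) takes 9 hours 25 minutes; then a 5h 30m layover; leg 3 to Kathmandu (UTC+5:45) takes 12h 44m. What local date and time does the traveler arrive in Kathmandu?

10:11 PM on May 5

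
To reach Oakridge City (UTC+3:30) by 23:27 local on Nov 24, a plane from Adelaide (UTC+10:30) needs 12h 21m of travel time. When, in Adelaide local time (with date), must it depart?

Target arrival in UTC: 23:27 − 3:30 = 19:57 on Nov 24.
Subtract 12 hours and 21 minutes → departure 07:36 UTC on Nov 24.
Adelaide is UTC+10:30: 07:36 + 10:30 = 18:06 on Nov 24.

18:06 on November 24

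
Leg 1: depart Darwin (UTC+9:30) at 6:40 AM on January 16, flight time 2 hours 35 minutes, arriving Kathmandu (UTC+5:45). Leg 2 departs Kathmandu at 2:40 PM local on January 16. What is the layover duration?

9 hours 10 minutes

Convert departure to UTC: 6:40 AM − 9:30 = 9:10 PM UTC on Jan 15.
Add 2 hours and 35 minutes flight time → 11:45 PM UTC.
Kathmandu is UTC+5:45, so local arrival = 11:45 PM + 5:45 = 5:30 AM on Jan 16.
Layover = 2:40 PM − 5:30 AM = 9 hours 10 minutes.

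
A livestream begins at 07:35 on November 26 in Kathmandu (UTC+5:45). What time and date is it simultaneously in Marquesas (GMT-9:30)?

16:20 on November 25

In UTC: 07:35 − 5:45 = 01:50 on Nov 26.
Marquesas is UTC−9:30: 01:50 − 9:30 = 16:20 on Nov 25.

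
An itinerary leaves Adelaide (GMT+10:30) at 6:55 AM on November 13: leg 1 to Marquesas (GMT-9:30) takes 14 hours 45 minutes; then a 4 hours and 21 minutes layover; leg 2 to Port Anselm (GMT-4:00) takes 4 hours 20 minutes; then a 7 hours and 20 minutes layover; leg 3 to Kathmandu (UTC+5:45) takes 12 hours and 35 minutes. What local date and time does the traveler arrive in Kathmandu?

9:31 PM on Nov 14

Convert departure to UTC: 6:55 AM − 10:30 = 8:25 PM UTC on Nov 12.
Add 14 hours and 45 minutes leg 1 → 11:10 AM UTC (Nov 13).
Add 4 hours 21 minutes layover in Marquesas → 3:31 PM UTC.
Add 4 hours 20 minutes leg 2 → 7:51 PM UTC.
Add 7 hours and 20 minutes layover in Port Anselm → 3:11 AM UTC (Nov 14).
Add 12 hours 35 minutes leg 3 → 3:46 PM UTC.
Kathmandu is UTC+5:45, so local arrival = 3:46 PM + 5:45 = 9:31 PM on Nov 14.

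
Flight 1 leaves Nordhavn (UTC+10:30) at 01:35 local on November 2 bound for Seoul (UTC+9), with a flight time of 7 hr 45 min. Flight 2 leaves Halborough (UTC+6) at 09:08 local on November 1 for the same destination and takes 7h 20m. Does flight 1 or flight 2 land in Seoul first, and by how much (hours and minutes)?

the second, by 12 hours 22 minutes

Flight 1 in UTC: 01:35 − 10:30 = 15:05 on Nov 1.
+7 hours 45 minutes → arrive 22:50 UTC on Nov 1.
Flight 2 in UTC: 09:08 − 6:00 = 03:08 on Nov 1.
+7 hours and 20 minutes → arrive 10:28 UTC on Nov 1.
Flight 2 lands earlier by 12 hours 22 minutes.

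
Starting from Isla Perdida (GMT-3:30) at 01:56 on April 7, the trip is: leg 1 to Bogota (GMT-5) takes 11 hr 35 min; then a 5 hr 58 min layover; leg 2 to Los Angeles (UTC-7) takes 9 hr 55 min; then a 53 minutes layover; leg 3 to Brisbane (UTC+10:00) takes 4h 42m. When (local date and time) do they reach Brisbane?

00:29 on Apr 9

Convert departure to UTC: 01:56 + 3:30 = 05:26 UTC on Apr 7.
Add 11 hours 35 minutes leg 1 → 17:01 UTC.
Add 5 hours 58 minutes layover in Bogota → 22:59 UTC.
Add 9 hours 55 minutes leg 2 → 08:54 UTC (Apr 8).
Add 53 minutes layover in Los Angeles → 09:47 UTC.
Add 4 hours and 42 minutes leg 3 → 14:29 UTC.
Brisbane is UTC+10:00, so local arrival = 14:29 + 10:00 = 00:29 on Apr 9.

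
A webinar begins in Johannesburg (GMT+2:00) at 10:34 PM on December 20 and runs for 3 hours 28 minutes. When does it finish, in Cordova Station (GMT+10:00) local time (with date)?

10:02 AM on Dec 21

Cordova Station is 8:00 ahead of Johannesburg.
After 3 hours and 28 minutes it is 2:02 AM (Dec 21) in Johannesburg.
Shift by the zone difference: 2:02 AM + 8:00 = 10:02 AM on Dec 21 in Cordova Station.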